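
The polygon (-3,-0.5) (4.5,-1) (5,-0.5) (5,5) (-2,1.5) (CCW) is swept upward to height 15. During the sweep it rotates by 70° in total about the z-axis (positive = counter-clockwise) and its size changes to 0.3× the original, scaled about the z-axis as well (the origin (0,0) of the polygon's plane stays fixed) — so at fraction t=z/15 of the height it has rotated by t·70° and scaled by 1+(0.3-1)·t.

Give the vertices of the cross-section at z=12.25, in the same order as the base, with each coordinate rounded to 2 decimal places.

t = z/height = 12.25/15 = 0.816667
s = 1 + (scale-1)·z/height = 1 + (0.3-1)·12.25/15 = 0.428333
θ = twist·z/height = 70°·12.25/15 = 57.1667° = 0.997747 rad
cos θ = 0.542197, sin θ = 0.840251 (intermediates below are computed at full precision and shown rounded to 5 d.p.)
v1: (-3,-0.5) → rotate → (-1.20647,-2.79185) → ×s → (-0.51677,-1.19584) → (-0.52,-1.20)
v2: (4.5,-1) → rotate → (3.28014,3.23893) → ×s → (1.40499,1.38734) → (1.40,1.39)
v3: (5,-0.5) → rotate → (3.13111,3.93016) → ×s → (1.34116,1.68342) → (1.34,1.68)
v4: (5,5) → rotate → (-1.49027,6.91224) → ×s → (-0.63833,2.96074) → (-0.64,2.96)
v5: (-2,1.5) → rotate → (-2.34477,-0.86721) → ×s → (-1.00434,-0.37145) → (-1.00,-0.37)

Cross-section at z=12.25: (-0.52,-1.20) (1.40,1.39) (1.34,1.68) (-0.64,2.96) (-1.00,-0.37)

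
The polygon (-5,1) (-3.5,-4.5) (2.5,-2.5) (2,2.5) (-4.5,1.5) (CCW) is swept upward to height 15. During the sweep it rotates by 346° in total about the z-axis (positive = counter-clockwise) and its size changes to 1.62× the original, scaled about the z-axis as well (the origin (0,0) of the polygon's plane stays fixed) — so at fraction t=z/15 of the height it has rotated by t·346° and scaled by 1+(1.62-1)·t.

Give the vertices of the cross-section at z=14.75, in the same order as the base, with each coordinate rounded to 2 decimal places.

t = z/height = 14.75/15 = 0.983333
s = 1 + (scale-1)·z/height = 1 + (1.62-1)·14.75/15 = 1.609667
θ = twist·z/height = 346°·14.75/15 = 340.2333° = 5.938192 rad
cos θ = 0.941078, sin θ = -0.338190 (intermediates below are computed at full precision and shown rounded to 5 d.p.)
v1: (-5,1) → rotate → (-4.36720,2.63203) → ×s → (-7.02973,4.23669) → (-7.03,4.24)
v2: (-3.5,-4.5) → rotate → (-4.81563,-3.05118) → ×s → (-7.75156,-4.91139) → (-7.75,-4.91)
v3: (2.5,-2.5) → rotate → (1.50722,-3.19817) → ×s → (2.42612,-5.14799) → (2.43,-5.15)
v4: (2,2.5) → rotate → (2.72763,1.67631) → ×s → (4.39058,2.69831) → (4.39,2.70)
v5: (-4.5,1.5) → rotate → (-3.72756,2.93347) → ×s → (-6.00014,4.72191) → (-6.00,4.72)

Cross-section at z=14.75: (-7.03,4.24) (-7.75,-4.91) (2.43,-5.15) (4.39,2.70) (-6.00,4.72)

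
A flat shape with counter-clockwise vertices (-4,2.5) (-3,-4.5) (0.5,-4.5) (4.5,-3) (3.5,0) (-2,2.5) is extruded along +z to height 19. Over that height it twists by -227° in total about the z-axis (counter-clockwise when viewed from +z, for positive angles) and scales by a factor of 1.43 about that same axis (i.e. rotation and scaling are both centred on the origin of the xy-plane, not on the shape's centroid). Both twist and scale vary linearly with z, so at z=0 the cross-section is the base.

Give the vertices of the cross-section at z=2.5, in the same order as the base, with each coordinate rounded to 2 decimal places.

Cross-section at z=2.5: (-2.35,4.40) (-5.12,-2.54) (-1.91,-4.39) (2.54,-5.12) (3.21,-1.84) (-0.52,3.34)

t = z/height = 2.5/19 = 0.131579
s = 1 + (scale-1)·z/height = 1 + (1.43-1)·2.5/19 = 1.056579
θ = twist·z/height = -227°·2.5/19 = -29.8684° = -0.521302 rad
cos θ = 0.867171, sin θ = -0.498010 (intermediates below are computed at full precision and shown rounded to 5 d.p.)
v1: (-4,2.5) → rotate → (-2.22366,4.15997) → ×s → (-2.34947,4.39533) → (-2.35,4.40)
v2: (-3,-4.5) → rotate → (-4.84256,-2.40824) → ×s → (-5.11655,-2.54450) → (-5.12,-2.54)
v3: (0.5,-4.5) → rotate → (-1.80746,-4.15128) → ×s → (-1.90972,-4.38615) → (-1.91,-4.39)
v4: (4.5,-3) → rotate → (2.40824,-4.84256) → ×s → (2.54450,-5.11655) → (2.54,-5.12)
v5: (3.5,0) → rotate → (3.03510,-1.74303) → ×s → (3.20682,-1.84165) → (3.21,-1.84)
v6: (-2,2.5) → rotate → (-0.48932,3.16395) → ×s → (-0.51700,3.34296) → (-0.52,3.34)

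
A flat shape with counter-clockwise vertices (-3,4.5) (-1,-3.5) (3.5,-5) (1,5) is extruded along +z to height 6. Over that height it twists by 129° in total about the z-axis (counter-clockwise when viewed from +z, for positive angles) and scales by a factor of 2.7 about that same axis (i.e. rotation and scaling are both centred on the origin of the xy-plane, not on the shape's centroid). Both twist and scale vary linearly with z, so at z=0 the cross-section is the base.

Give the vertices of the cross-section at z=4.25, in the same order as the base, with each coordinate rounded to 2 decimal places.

Cross-section at z=4.25: (-9.76,-6.85) (7.77,-2.02) (10.83,7.98) (-11.07,1.94)

t = z/height = 4.25/6 = 0.708333
s = 1 + (scale-1)·z/height = 1 + (2.7-1)·4.25/6 = 2.204167
θ = twist·z/height = 129°·4.25/6 = 91.3750° = 1.594795 rad
cos θ = -0.023996, sin θ = 0.999712 (intermediates below are computed at full precision and shown rounded to 5 d.p.)
v1: (-3,4.5) → rotate → (-4.42672,-3.10712) → ×s → (-9.75722,-6.84861) → (-9.76,-6.85)
v2: (-1,-3.5) → rotate → (3.52299,-0.91573) → ×s → (7.76525,-2.01841) → (7.77,-2.02)
v3: (3.5,-5) → rotate → (4.91457,3.61897) → ×s → (10.83254,7.97682) → (10.83,7.98)
v4: (1,5) → rotate → (-5.02256,0.87973) → ×s → (-11.07055,1.93908) → (-11.07,1.94)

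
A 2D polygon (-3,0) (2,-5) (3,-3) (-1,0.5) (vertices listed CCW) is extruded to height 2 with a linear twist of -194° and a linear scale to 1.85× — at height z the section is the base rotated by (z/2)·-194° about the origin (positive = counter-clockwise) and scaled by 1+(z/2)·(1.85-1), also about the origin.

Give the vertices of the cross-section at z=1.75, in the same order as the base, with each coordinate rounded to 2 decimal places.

t = z/height = 1.75/2 = 0.875
s = 1 + (scale-1)·z/height = 1 + (1.85-1)·1.75/2 = 1.743750
θ = twist·z/height = -194°·1.75/2 = -169.7500° = -2.962696 rad
cos θ = -0.984041, sin θ = -0.177944 (intermediates below are computed at full precision and shown rounded to 5 d.p.)
v1: (-3,0) → rotate → (2.95212,0.53383) → ×s → (5.14776,0.93087) → (5.15,0.93)
v2: (2,-5) → rotate → (-2.85780,4.56432) → ×s → (-4.98329,7.95903) → (-4.98,7.96)
v3: (3,-3) → rotate → (-3.48595,2.41829) → ×s → (-6.07863,4.21690) → (-6.08,4.22)
v4: (-1,0.5) → rotate → (1.07301,-0.31408) → ×s → (1.87107,-0.54767) → (1.87,-0.55)

Cross-section at z=1.75: (5.15,0.93) (-4.98,7.96) (-6.08,4.22) (1.87,-0.55)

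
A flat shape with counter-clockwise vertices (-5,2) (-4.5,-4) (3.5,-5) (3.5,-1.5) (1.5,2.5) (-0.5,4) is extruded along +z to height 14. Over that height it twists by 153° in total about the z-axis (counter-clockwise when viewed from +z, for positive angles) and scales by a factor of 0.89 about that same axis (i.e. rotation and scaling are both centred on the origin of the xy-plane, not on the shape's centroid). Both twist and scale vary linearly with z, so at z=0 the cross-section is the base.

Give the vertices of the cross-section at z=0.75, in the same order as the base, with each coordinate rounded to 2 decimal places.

t = z/height = 0.75/14 = 0.0535714
s = 1 + (scale-1)·z/height = 1 + (0.89-1)·0.75/14 = 0.994107
θ = twist·z/height = 153°·0.75/14 = 8.1964° = 0.143055 rad
cos θ = 0.989785, sin θ = 0.142567 (intermediates below are computed at full precision and shown rounded to 5 d.p.)
v1: (-5,2) → rotate → (-5.23406,1.26673) → ×s → (-5.20322,1.25927) → (-5.20,1.26)
v2: (-4.5,-4) → rotate → (-3.88376,-4.60069) → ×s → (-3.86088,-4.57358) → (-3.86,-4.57)
v3: (3.5,-5) → rotate → (4.17708,-4.44994) → ×s → (4.15247,-4.42372) → (4.15,-4.42)
v4: (3.5,-1.5) → rotate → (3.67810,-0.98569) → ×s → (3.65642,-0.97988) → (3.66,-0.98)
v5: (1.5,2.5) → rotate → (1.12826,2.68831) → ×s → (1.12161,2.67247) → (1.12,2.67)
v6: (-0.5,4) → rotate → (-1.06516,3.88786) → ×s → (-1.05888,3.86495) → (-1.06,3.86)

Cross-section at z=0.75: (-5.20,1.26) (-3.86,-4.57) (4.15,-4.42) (3.66,-0.98) (1.12,2.67) (-1.06,3.86)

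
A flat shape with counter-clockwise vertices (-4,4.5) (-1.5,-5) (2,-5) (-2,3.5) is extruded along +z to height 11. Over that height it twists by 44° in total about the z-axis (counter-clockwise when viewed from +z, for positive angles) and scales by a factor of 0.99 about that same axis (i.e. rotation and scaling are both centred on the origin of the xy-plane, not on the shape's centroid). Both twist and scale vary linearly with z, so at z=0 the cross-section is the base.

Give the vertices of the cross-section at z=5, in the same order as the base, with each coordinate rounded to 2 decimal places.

t = z/height = 5/11 = 0.454545
s = 1 + (scale-1)·z/height = 1 + (0.99-1)·5/11 = 0.995455
θ = twist·z/height = 44°·5/11 = 20.0000° = 0.349066 rad
cos θ = 0.939693, sin θ = 0.342020 (intermediates below are computed at full precision and shown rounded to 5 d.p.)
v1: (-4,4.5) → rotate → (-5.29786,2.86054) → ×s → (-5.27378,2.84753) → (-5.27,2.85)
v2: (-1.5,-5) → rotate → (0.30056,-5.21149) → ×s → (0.29920,-5.18780) → (0.30,-5.19)
v3: (2,-5) → rotate → (3.58949,-4.01442) → ×s → (3.57317,-3.99618) → (3.57,-4.00)
v4: (-2,3.5) → rotate → (-3.07646,2.60488) → ×s → (-3.06247,2.59304) → (-3.06,2.59)

Cross-section at z=5: (-5.27,2.85) (0.30,-5.19) (3.57,-4.00) (-3.06,2.59)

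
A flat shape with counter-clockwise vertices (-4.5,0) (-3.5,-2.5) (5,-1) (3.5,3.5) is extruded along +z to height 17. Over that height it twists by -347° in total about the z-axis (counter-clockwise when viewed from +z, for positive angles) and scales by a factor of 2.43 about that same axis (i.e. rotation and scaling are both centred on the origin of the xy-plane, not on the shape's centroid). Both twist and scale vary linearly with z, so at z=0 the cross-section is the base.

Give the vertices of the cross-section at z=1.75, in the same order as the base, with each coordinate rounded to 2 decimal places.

t = z/height = 1.75/17 = 0.102941
s = 1 + (scale-1)·z/height = 1 + (2.43-1)·1.75/17 = 1.147206
θ = twist·z/height = -347°·1.75/17 = -35.7206° = -0.623442 rad
cos θ = 0.811874, sin θ = -0.583833 (intermediates below are computed at full precision and shown rounded to 5 d.p.)
v1: (-4.5,0) → rotate → (-3.65343,2.62725) → ×s → (-4.19124,3.01399) → (-4.19,3.01)
v2: (-3.5,-2.5) → rotate → (-4.30114,0.01373) → ×s → (-4.93429,0.01575) → (-4.93,0.02)
v3: (5,-1) → rotate → (3.47554,-3.73104) → ×s → (3.98716,-4.28027) → (3.99,-4.28)
v4: (3.5,3.5) → rotate → (4.88497,0.79814) → ×s → (5.60407,0.91563) → (5.60,0.92)

Cross-section at z=1.75: (-4.19,3.01) (-4.93,0.02) (3.99,-4.28) (5.60,0.92)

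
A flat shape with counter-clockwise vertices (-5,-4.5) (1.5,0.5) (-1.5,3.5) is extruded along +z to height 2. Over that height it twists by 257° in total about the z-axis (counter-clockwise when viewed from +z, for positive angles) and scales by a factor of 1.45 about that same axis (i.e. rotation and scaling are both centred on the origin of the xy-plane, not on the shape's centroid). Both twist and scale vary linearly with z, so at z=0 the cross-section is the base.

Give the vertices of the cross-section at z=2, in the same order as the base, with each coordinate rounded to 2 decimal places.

t = z/height = 2/2 = 1
s = 1 + (scale-1)·z/height = 1 + (1.45-1)·2/2 = 1.450000
θ = twist·z/height = 257°·2/2 = 257.0000° = 4.485496 rad
cos θ = -0.224951, sin θ = -0.974370 (intermediates below are computed at full precision and shown rounded to 5 d.p.)
v1: (-5,-4.5) → rotate → (-3.25991,5.88413) → ×s → (-4.72687,8.53199) → (-4.73,8.53)
v2: (1.5,0.5) → rotate → (0.14976,-1.57403) → ×s → (0.21715,-2.28234) → (0.22,-2.28)
v3: (-1.5,3.5) → rotate → (3.74772,0.67423) → ×s → (5.43420,0.97763) → (5.43,0.98)

Cross-section at z=2: (-4.73,8.53) (0.22,-2.28) (5.43,0.98)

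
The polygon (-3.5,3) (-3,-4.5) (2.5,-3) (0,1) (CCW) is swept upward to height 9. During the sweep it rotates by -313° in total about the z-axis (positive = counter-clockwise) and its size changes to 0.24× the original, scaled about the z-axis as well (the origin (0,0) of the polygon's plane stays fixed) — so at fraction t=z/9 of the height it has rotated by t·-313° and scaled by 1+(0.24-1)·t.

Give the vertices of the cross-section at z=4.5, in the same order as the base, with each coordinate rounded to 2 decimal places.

t = z/height = 4.5/9 = 0.5
s = 1 + (scale-1)·z/height = 1 + (0.24-1)·4.5/9 = 0.620000
θ = twist·z/height = -313°·4.5/9 = -156.5000° = -2.731440 rad
cos θ = -0.917060, sin θ = -0.398749 (intermediates below are computed at full precision and shown rounded to 5 d.p.)
v1: (-3.5,3) → rotate → (4.40596,-1.35556) → ×s → (2.73169,-0.84045) → (2.73,-0.84)
v2: (-3,-4.5) → rotate → (0.95681,5.32302) → ×s → (0.59322,3.30027) → (0.59,3.30)
v3: (2.5,-3) → rotate → (-3.48890,1.75431) → ×s → (-2.16312,1.08767) → (-2.16,1.09)
v4: (0,1) → rotate → (0.39875,-0.91706) → ×s → (0.24722,-0.56858) → (0.25,-0.57)

Cross-section at z=4.5: (2.73,-0.84) (0.59,3.30) (-2.16,1.09) (0.25,-0.57)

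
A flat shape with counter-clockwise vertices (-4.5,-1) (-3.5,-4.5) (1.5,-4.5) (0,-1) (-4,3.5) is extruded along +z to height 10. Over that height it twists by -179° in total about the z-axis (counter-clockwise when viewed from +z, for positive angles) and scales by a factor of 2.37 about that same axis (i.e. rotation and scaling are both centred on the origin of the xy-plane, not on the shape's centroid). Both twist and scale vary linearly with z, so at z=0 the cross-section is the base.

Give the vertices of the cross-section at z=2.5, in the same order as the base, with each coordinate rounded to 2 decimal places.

Cross-section at z=2.5: (-5.24,3.30) (-7.59,-0.98) (-2.82,-5.71) (-0.95,-0.95) (-0.51,7.12)

t = z/height = 2.5/10 = 0.25
s = 1 + (scale-1)·z/height = 1 + (2.37-1)·2.5/10 = 1.342500
θ = twist·z/height = -179°·2.5/10 = -44.7500° = -0.781035 rad
cos θ = 0.710185, sin θ = -0.704015 (intermediates below are computed at full precision and shown rounded to 5 d.p.)
v1: (-4.5,-1) → rotate → (-3.89985,2.45788) → ×s → (-5.23555,3.29971) → (-5.24,3.30)
v2: (-3.5,-4.5) → rotate → (-5.65372,-0.73178) → ×s → (-7.59011,-0.98242) → (-7.59,-0.98)
v3: (1.5,-4.5) → rotate → (-2.10279,-4.25186) → ×s → (-2.82299,-5.70812) → (-2.82,-5.71)
v4: (0,-1) → rotate → (-0.70401,-0.71019) → ×s → (-0.94514,-0.95342) → (-0.95,-0.95)
v5: (-4,3.5) → rotate → (-0.37669,5.30171) → ×s → (-0.50571,7.11754) → (-0.51,7.12)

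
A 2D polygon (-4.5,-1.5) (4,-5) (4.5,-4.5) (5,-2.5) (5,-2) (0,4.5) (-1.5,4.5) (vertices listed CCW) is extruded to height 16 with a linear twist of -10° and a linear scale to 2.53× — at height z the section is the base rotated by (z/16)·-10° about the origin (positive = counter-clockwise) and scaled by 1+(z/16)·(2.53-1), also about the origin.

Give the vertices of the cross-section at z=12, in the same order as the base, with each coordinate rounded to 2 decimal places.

t = z/height = 12/16 = 0.75
s = 1 + (scale-1)·z/height = 1 + (2.53-1)·12/16 = 2.147500
θ = twist·z/height = -10°·12/16 = -7.5000° = -0.130900 rad
cos θ = 0.991445, sin θ = -0.130526 (intermediates below are computed at full precision and shown rounded to 5 d.p.)
v1: (-4.5,-1.5) → rotate → (-4.65729,-0.89980) → ×s → (-10.00153,-1.93232) → (-10.00,-1.93)
v2: (4,-5) → rotate → (3.31315,-5.47933) → ×s → (7.11499,-11.76686) → (7.11,-11.77)
v3: (4.5,-4.5) → rotate → (3.87413,-5.04887) → ×s → (8.31970,-10.84245) → (8.32,-10.84)
v4: (5,-2.5) → rotate → (4.63091,-3.13124) → ×s → (9.94488,-6.72434) → (9.94,-6.72)
v5: (5,-2) → rotate → (4.69617,-2.63552) → ×s → (10.08503,-5.65978) → (10.09,-5.66)
v6: (0,4.5) → rotate → (0.58737,4.46150) → ×s → (1.26137,9.58108) → (1.26,9.58)
v7: (-1.5,4.5) → rotate → (-0.89980,4.65729) → ×s → (-1.93232,10.00153) → (-1.93,10.00)

Cross-section at z=12: (-10.00,-1.93) (7.11,-11.77) (8.32,-10.84) (9.94,-6.72) (10.09,-5.66) (1.26,9.58) (-1.93,10.00)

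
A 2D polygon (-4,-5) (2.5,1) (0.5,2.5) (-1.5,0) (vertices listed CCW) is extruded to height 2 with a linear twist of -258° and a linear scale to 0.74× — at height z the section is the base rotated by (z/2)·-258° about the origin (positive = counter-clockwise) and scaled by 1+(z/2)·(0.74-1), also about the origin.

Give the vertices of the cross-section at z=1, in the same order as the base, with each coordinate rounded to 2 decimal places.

Cross-section at z=1: (-1.19,5.44) (-0.69,-2.24) (1.42,-1.71) (0.82,1.01)

t = z/height = 1/2 = 0.5
s = 1 + (scale-1)·z/height = 1 + (0.74-1)·1/2 = 0.870000
θ = twist·z/height = -258°·1/2 = -129.0000° = -2.251475 rad
cos θ = -0.629320, sin θ = -0.777146 (intermediates below are computed at full precision and shown rounded to 5 d.p.)
v1: (-4,-5) → rotate → (-1.36845,6.25519) → ×s → (-1.19055,5.44201) → (-1.19,5.44)
v2: (2.5,1) → rotate → (-0.79616,-2.57219) → ×s → (-0.69265,-2.23780) → (-0.69,-2.24)
v3: (0.5,2.5) → rotate → (1.62820,-1.96187) → ×s → (1.41654,-1.70683) → (1.42,-1.71)
v4: (-1.5,0) → rotate → (0.94398,1.16572) → ×s → (0.82126,1.01418) → (0.82,1.01)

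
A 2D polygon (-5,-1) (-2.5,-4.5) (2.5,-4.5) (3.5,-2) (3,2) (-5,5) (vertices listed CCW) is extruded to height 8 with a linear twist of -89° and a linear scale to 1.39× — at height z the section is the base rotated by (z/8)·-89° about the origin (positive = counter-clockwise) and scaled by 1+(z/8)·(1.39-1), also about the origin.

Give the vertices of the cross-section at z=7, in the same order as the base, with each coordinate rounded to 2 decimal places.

Cross-section at z=7: (-2.72,6.27) (-6.61,2.01) (-5.20,-4.55) (-1.64,-5.15) (3.47,-3.37) (5.15,7.97)

t = z/height = 7/8 = 0.875
s = 1 + (scale-1)·z/height = 1 + (1.39-1)·7/8 = 1.341250
θ = twist·z/height = -89°·7/8 = -77.8750° = -1.359175 rad
cos θ = 0.210045, sin θ = -0.977692 (intermediates below are computed at full precision and shown rounded to 5 d.p.)
v1: (-5,-1) → rotate → (-2.02792,4.67841) → ×s → (-2.71994,6.27492) → (-2.72,6.27)
v2: (-2.5,-4.5) → rotate → (-4.92473,1.49903) → ×s → (-6.60529,2.01057) → (-6.61,2.01)
v3: (2.5,-4.5) → rotate → (-3.87450,-3.38943) → ×s → (-5.19667,-4.54608) → (-5.20,-4.55)
v4: (3.5,-2) → rotate → (-1.22023,-3.84201) → ×s → (-1.63663,-5.15310) → (-1.64,-5.15)
v5: (3,2) → rotate → (2.58552,-2.51298) → ×s → (3.46783,-3.37054) → (3.47,-3.37)
v6: (-5,5) → rotate → (3.83823,5.93868) → ×s → (5.14803,7.96526) → (5.15,7.97)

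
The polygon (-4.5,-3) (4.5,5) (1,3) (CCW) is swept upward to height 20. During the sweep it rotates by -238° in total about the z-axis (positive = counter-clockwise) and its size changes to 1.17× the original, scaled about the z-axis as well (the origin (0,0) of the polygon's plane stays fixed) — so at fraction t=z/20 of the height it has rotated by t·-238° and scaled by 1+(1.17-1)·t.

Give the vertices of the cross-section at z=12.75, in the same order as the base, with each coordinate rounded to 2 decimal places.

t = z/height = 12.75/20 = 0.6375
s = 1 + (scale-1)·z/height = 1 + (1.17-1)·12.75/20 = 1.108375
θ = twist·z/height = -238°·12.75/20 = -151.7250° = -2.648101 rad
cos θ = -0.880684, sin θ = -0.473704 (intermediates below are computed at full precision and shown rounded to 5 d.p.)
v1: (-4.5,-3) → rotate → (2.54197,4.77372) → ×s → (2.81745,5.29107) → (2.82,5.29)
v2: (4.5,5) → rotate → (-1.59456,-6.53509) → ×s → (-1.76737,-7.24333) → (-1.77,-7.24)
v3: (1,3) → rotate → (0.54043,-3.11576) → ×s → (0.59900,-3.45343) → (0.60,-3.45)

Cross-section at z=12.75: (2.82,5.29) (-1.77,-7.24) (0.60,-3.45)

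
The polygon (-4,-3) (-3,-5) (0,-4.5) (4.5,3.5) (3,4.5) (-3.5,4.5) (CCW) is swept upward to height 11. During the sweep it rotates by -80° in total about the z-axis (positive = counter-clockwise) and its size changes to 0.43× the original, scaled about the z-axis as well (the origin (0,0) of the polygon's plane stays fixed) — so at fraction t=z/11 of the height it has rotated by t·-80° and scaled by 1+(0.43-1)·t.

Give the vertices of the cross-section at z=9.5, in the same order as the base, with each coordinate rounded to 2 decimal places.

t = z/height = 9.5/11 = 0.863636
s = 1 + (scale-1)·z/height = 1 + (0.43-1)·9.5/11 = 0.507727
θ = twist·z/height = -80°·9.5/11 = -69.0909° = -1.205864 rad
cos θ = 0.356886, sin θ = -0.934148 (intermediates below are computed at full precision and shown rounded to 5 d.p.)
v1: (-4,-3) → rotate → (-4.22999,2.66593) → ×s → (-2.14768,1.35357) → (-2.15,1.35)
v2: (-3,-5) → rotate → (-5.74140,1.01801) → ×s → (-2.91506,0.51687) → (-2.92,0.52)
v3: (0,-4.5) → rotate → (-4.20367,-1.60599) → ×s → (-2.13432,-0.81540) → (-2.13,-0.82)
v4: (4.5,3.5) → rotate → (4.87551,-2.95456) → ×s → (2.47543,-1.50011) → (2.48,-1.50)
v5: (3,4.5) → rotate → (5.27432,-1.19646) → ×s → (2.67792,-0.60747) → (2.68,-0.61)
v6: (-3.5,4.5) → rotate → (2.95456,4.87551) → ×s → (1.50011,2.47543) → (1.50,2.48)

Cross-section at z=9.5: (-2.15,1.35) (-2.92,0.52) (-2.13,-0.82) (2.48,-1.50) (2.68,-0.61) (1.50,2.48)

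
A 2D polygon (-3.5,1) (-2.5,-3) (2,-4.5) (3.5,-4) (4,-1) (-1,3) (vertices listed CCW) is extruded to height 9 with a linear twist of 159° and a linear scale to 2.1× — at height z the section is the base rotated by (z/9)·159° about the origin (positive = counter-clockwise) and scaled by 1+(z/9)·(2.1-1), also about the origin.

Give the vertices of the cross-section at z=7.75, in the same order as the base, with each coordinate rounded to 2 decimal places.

t = z/height = 7.75/9 = 0.861111
s = 1 + (scale-1)·z/height = 1 + (2.1-1)·7.75/9 = 1.947222
θ = twist·z/height = 159°·7.75/9 = 136.9167° = 2.389647 rad
cos θ = -0.730361, sin θ = 0.683061 (intermediates below are computed at full precision and shown rounded to 5 d.p.)
v1: (-3.5,1) → rotate → (1.87320,-3.12108) → ×s → (3.64754,-6.07743) → (3.65,-6.08)
v2: (-2.5,-3) → rotate → (3.87509,0.48343) → ×s → (7.54565,0.94134) → (7.55,0.94)
v3: (2,-4.5) → rotate → (1.61305,4.65275) → ×s → (3.14097,9.05993) → (3.14,9.06)
v4: (3.5,-4) → rotate → (0.17598,5.31216) → ×s → (0.34268,10.34395) → (0.34,10.34)
v5: (4,-1) → rotate → (-2.23838,3.46261) → ×s → (-4.35863,6.74246) → (-4.36,6.74)
v6: (-1,3) → rotate → (-1.31882,-2.87414) → ×s → (-2.56804,-5.59660) → (-2.57,-5.60)

Cross-section at z=7.75: (3.65,-6.08) (7.55,0.94) (3.14,9.06) (0.34,10.34) (-4.36,6.74) (-2.57,-5.60)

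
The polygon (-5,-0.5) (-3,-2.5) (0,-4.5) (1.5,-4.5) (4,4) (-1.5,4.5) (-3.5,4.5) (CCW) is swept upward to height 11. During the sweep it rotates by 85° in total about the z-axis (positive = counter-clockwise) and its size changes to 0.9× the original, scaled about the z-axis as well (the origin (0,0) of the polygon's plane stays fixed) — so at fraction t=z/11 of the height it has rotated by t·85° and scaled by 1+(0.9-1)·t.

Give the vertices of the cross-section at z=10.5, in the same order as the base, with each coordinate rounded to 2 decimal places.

Cross-section at z=10.5: (-0.25,-4.54) (1.82,-3.03) (4.02,-0.63) (4.23,0.71) (-3.02,4.13) (-4.23,-0.71) (-4.51,-2.50)

t = z/height = 10.5/11 = 0.954545
s = 1 + (scale-1)·z/height = 1 + (0.9-1)·10.5/11 = 0.904545
θ = twist·z/height = 85°·10.5/11 = 81.1364° = 1.416097 rad
cos θ = 0.154083, sin θ = 0.988058 (intermediates below are computed at full precision and shown rounded to 5 d.p.)
v1: (-5,-0.5) → rotate → (-0.27639,-5.01733) → ×s → (-0.25001,-4.53840) → (-0.25,-4.54)
v2: (-3,-2.5) → rotate → (2.00789,-3.34938) → ×s → (1.81623,-3.02967) → (1.82,-3.03)
v3: (0,-4.5) → rotate → (4.44626,-0.69337) → ×s → (4.02184,-0.62719) → (4.02,-0.63)
v4: (1.5,-4.5) → rotate → (4.67739,0.78871) → ×s → (4.23091,0.71343) → (4.23,0.71)
v5: (4,4) → rotate → (-3.33590,4.56856) → ×s → (-3.01747,4.13247) → (-3.02,4.13)
v6: (-1.5,4.5) → rotate → (-4.67739,-0.78871) → ×s → (-4.23091,-0.71343) → (-4.23,-0.71)
v7: (-3.5,4.5) → rotate → (-4.98555,-2.76483) → ×s → (-4.50966,-2.50091) → (-4.51,-2.50)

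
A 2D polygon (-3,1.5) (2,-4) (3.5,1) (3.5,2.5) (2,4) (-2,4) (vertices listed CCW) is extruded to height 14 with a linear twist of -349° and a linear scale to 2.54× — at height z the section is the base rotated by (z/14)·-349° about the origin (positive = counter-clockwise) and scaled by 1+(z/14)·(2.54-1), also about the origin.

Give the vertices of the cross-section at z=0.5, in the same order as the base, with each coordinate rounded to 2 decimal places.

Cross-section at z=0.5: (-2.75,2.23) (1.15,-4.58) (3.83,0.23) (4.17,1.78) (2.97,3.67) (-1.15,4.58)

t = z/height = 0.5/14 = 0.0357143
s = 1 + (scale-1)·z/height = 1 + (2.54-1)·0.5/14 = 1.055000
θ = twist·z/height = -349°·0.5/14 = -12.4643° = -0.217543 rad
cos θ = 0.976431, sin θ = -0.215831 (intermediates below are computed at full precision and shown rounded to 5 d.p.)
v1: (-3,1.5) → rotate → (-2.60555,2.11214) → ×s → (-2.74885,2.22831) → (-2.75,2.23)
v2: (2,-4) → rotate → (1.08954,-4.33738) → ×s → (1.14946,-4.57594) → (1.15,-4.58)
v3: (3.5,1) → rotate → (3.63334,0.22102) → ×s → (3.83317,0.23318) → (3.83,0.23)
v4: (3.5,2.5) → rotate → (3.95709,1.68567) → ×s → (4.17472,1.77838) → (4.17,1.78)
v5: (2,4) → rotate → (2.81619,3.47406) → ×s → (2.97108,3.66513) → (2.97,3.67)
v6: (-2,4) → rotate → (-1.08954,4.33738) → ×s → (-1.14946,4.57594) → (-1.15,4.58)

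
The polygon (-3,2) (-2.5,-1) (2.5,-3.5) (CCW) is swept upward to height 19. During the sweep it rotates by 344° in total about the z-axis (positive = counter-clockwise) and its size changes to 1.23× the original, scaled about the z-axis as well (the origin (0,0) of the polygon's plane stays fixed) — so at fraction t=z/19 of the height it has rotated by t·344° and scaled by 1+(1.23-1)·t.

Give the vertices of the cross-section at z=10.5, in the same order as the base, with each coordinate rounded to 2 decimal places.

Cross-section at z=10.5: (3.72,-1.63) (2.58,1.60) (-3.47,3.39)

t = z/height = 10.5/19 = 0.552632
s = 1 + (scale-1)·z/height = 1 + (1.23-1)·10.5/19 = 1.127105
θ = twist·z/height = 344°·10.5/19 = 190.1053° = 3.317963 rad
cos θ = -0.984487, sin θ = -0.175457 (intermediates below are computed at full precision and shown rounded to 5 d.p.)
v1: (-3,2) → rotate → (3.30438,-1.44260) → ×s → (3.72438,-1.62597) → (3.72,-1.63)
v2: (-2.5,-1) → rotate → (2.28576,1.42313) → ×s → (2.57629,1.60402) → (2.58,1.60)
v3: (2.5,-3.5) → rotate → (-3.07532,3.00706) → ×s → (-3.46621,3.38928) → (-3.47,3.39)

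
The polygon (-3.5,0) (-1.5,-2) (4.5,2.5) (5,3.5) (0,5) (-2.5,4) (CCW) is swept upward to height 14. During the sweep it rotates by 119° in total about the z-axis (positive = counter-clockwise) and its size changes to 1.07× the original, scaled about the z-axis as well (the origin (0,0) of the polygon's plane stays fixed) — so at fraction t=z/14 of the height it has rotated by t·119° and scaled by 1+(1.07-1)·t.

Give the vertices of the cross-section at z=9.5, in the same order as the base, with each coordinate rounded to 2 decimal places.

Cross-section at z=9.5: (-0.59,-3.62) (1.82,-1.89) (-1.83,5.07) (-2.78,5.76) (-5.17,0.84) (-4.56,-1.91)

t = z/height = 9.5/14 = 0.678571
s = 1 + (scale-1)·z/height = 1 + (1.07-1)·9.5/14 = 1.047500
θ = twist·z/height = 119°·9.5/14 = 80.7500° = 1.409353 rad
cos θ = 0.160743, sin θ = 0.986996 (intermediates below are computed at full precision and shown rounded to 5 d.p.)
v1: (-3.5,0) → rotate → (-0.56260,-3.45449) → ×s → (-0.58932,-3.61858) → (-0.59,-3.62)
v2: (-1.5,-2) → rotate → (1.73288,-1.80198) → ×s → (1.81519,-1.88757) → (1.82,-1.89)
v3: (4.5,2.5) → rotate → (-1.74415,4.84334) → ×s → (-1.82700,5.07340) → (-1.83,5.07)
v4: (5,3.5) → rotate → (-2.65077,5.49758) → ×s → (-2.77669,5.75872) → (-2.78,5.76)
v5: (0,5) → rotate → (-4.93498,0.80371) → ×s → (-5.16939,0.84189) → (-5.17,0.84)
v6: (-2.5,4) → rotate → (-4.34984,-1.82452) → ×s → (-4.55646,-1.91119) → (-4.56,-1.91)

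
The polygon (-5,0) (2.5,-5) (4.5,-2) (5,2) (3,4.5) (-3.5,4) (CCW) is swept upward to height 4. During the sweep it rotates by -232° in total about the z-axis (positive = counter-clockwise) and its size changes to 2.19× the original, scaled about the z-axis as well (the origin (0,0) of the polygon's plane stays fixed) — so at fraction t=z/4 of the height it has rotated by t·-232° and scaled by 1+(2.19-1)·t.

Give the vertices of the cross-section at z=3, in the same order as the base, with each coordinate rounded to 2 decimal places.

Cross-section at z=3: (9.41,0.99) (-5.69,8.92) (-8.87,2.87) (-9.02,-4.75) (-4.76,-9.06) (7.38,-6.84)

t = z/height = 3/4 = 0.75
s = 1 + (scale-1)·z/height = 1 + (2.19-1)·3/4 = 1.892500
θ = twist·z/height = -232°·3/4 = -174.0000° = -3.036873 rad
cos θ = -0.994522, sin θ = -0.104528 (intermediates below are computed at full precision and shown rounded to 5 d.p.)
v1: (-5,0) → rotate → (4.97261,0.52264) → ×s → (9.41066,0.98910) → (9.41,0.99)
v2: (2.5,-5) → rotate → (-3.00895,4.71129) → ×s → (-5.69443,8.91611) → (-5.69,8.92)
v3: (4.5,-2) → rotate → (-4.68441,1.51867) → ×s → (-8.86524,2.87407) → (-8.87,2.87)
v4: (5,2) → rotate → (-4.76355,-2.51169) → ×s → (-9.01502,-4.75337) → (-9.02,-4.75)
v5: (3,4.5) → rotate → (-2.51319,-4.78893) → ×s → (-4.75621,-9.06306) → (-4.76,-9.06)
v6: (-3.5,4) → rotate → (3.89894,-3.61224) → ×s → (7.37874,-6.83616) → (7.38,-6.84)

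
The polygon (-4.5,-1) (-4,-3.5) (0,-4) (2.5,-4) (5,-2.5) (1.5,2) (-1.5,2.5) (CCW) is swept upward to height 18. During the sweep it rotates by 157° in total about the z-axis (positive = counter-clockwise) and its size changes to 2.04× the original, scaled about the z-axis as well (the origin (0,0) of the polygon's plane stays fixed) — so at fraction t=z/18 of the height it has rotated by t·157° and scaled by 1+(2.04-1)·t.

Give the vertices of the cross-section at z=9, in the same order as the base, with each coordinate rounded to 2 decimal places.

t = z/height = 9/18 = 0.5
s = 1 + (scale-1)·z/height = 1 + (2.04-1)·9/18 = 1.520000
θ = twist·z/height = 157°·9/18 = 78.5000° = 1.370083 rad
cos θ = 0.199368, sin θ = 0.979925 (intermediates below are computed at full precision and shown rounded to 5 d.p.)
v1: (-4.5,-1) → rotate → (0.08277,-4.60903) → ×s → (0.12581,-7.00572) → (0.13,-7.01)
v2: (-4,-3.5) → rotate → (2.63226,-4.61749) → ×s → (4.00104,-7.01858) → (4.00,-7.02)
v3: (0,-4) → rotate → (3.91970,-0.79747) → ×s → (5.95794,-1.21216) → (5.96,-1.21)
v4: (2.5,-4) → rotate → (4.41812,1.65234) → ×s → (6.71554,2.51156) → (6.72,2.51)
v5: (5,-2.5) → rotate → (3.44665,4.40120) → ×s → (5.23891,6.68983) → (5.24,6.69)
v6: (1.5,2) → rotate → (-1.66080,1.86862) → ×s → (-2.52441,2.84031) → (-2.52,2.84)
v7: (-1.5,2.5) → rotate → (-2.74886,-0.97147) → ×s → (-4.17827,-1.47663) → (-4.18,-1.48)

Cross-section at z=9: (0.13,-7.01) (4.00,-7.02) (5.96,-1.21) (6.72,2.51) (5.24,6.69) (-2.52,2.84) (-4.18,-1.48)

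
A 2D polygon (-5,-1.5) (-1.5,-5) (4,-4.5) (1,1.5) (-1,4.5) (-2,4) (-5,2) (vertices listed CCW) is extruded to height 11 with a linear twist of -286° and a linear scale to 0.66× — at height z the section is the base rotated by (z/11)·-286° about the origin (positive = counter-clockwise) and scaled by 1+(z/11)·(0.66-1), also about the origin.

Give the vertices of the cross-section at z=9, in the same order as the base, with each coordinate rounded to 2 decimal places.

t = z/height = 9/11 = 0.818182
s = 1 + (scale-1)·z/height = 1 + (0.66-1)·9/11 = 0.721818
θ = twist·z/height = -286°·9/11 = -234.0000° = -4.084070 rad
cos θ = -0.587785, sin θ = 0.809017 (intermediates below are computed at full precision and shown rounded to 5 d.p.)
v1: (-5,-1.5) → rotate → (4.15245,-3.16341) → ×s → (2.99732,-2.28340) → (3.00,-2.28)
v2: (-1.5,-5) → rotate → (4.92676,1.72540) → ×s → (3.55623,1.24543) → (3.56,1.25)
v3: (4,-4.5) → rotate → (1.28944,5.88110) → ×s → (0.93074,4.24509) → (0.93,4.25)
v4: (1,1.5) → rotate → (-1.80131,-0.07266) → ×s → (-1.30022,-0.05245) → (-1.30,-0.05)
v5: (-1,4.5) → rotate → (-3.05279,-3.45405) → ×s → (-2.20356,-2.49320) → (-2.20,-2.49)
v6: (-2,4) → rotate → (-2.06050,-3.96917) → ×s → (-1.48730,-2.86502) → (-1.49,-2.87)
v7: (-5,2) → rotate → (1.32089,-5.22066) → ×s → (0.95344,-3.76836) → (0.95,-3.77)

Cross-section at z=9: (3.00,-2.28) (3.56,1.25) (0.93,4.25) (-1.30,-0.05) (-2.20,-2.49) (-1.49,-2.87) (0.95,-3.77)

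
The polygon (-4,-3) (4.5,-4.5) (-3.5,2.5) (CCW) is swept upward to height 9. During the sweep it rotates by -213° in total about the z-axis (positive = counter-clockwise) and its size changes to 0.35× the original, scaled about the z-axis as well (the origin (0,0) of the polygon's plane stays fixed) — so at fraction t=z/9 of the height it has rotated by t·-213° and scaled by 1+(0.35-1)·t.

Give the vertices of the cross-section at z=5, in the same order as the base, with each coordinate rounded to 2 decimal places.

t = z/height = 5/9 = 0.555556
s = 1 + (scale-1)·z/height = 1 + (0.35-1)·5/9 = 0.638889
θ = twist·z/height = -213°·5/9 = -118.3333° = -2.065306 rad
cos θ = -0.474600, sin θ = -0.880201 (intermediates below are computed at full precision and shown rounded to 5 d.p.)
v1: (-4,-3) → rotate → (-0.74220,4.94461) → ×s → (-0.47419,3.15905) → (-0.47,3.16)
v2: (4.5,-4.5) → rotate → (-6.09661,-1.82520) → ×s → (-3.89506,-1.16610) → (-3.90,-1.17)
v3: (-3.5,2.5) → rotate → (3.86160,1.89420) → ×s → (2.46714,1.21019) → (2.47,1.21)

Cross-section at z=5: (-0.47,3.16) (-3.90,-1.17) (2.47,1.21)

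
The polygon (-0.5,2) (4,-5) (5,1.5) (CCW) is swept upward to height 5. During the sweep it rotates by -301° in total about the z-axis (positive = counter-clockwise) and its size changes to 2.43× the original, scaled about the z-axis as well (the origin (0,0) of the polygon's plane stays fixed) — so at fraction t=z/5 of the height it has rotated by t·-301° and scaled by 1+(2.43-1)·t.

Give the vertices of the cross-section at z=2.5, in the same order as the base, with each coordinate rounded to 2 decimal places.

t = z/height = 2.5/5 = 0.5
s = 1 + (scale-1)·z/height = 1 + (2.43-1)·2.5/5 = 1.715000
θ = twist·z/height = -301°·2.5/5 = -150.5000° = -2.626721 rad
cos θ = -0.870356, sin θ = -0.492424 (intermediates below are computed at full precision and shown rounded to 5 d.p.)
v1: (-0.5,2) → rotate → (1.42002,-1.49450) → ×s → (2.43534,-2.56307) → (2.44,-2.56)
v2: (4,-5) → rotate → (-5.94354,2.38208) → ×s → (-10.19317,4.08527) → (-10.19,4.09)
v3: (5,1.5) → rotate → (-3.61314,-3.76765) → ×s → (-6.19654,-6.46152) → (-6.20,-6.46)

Cross-section at z=2.5: (2.44,-2.56) (-10.19,4.09) (-6.20,-6.46)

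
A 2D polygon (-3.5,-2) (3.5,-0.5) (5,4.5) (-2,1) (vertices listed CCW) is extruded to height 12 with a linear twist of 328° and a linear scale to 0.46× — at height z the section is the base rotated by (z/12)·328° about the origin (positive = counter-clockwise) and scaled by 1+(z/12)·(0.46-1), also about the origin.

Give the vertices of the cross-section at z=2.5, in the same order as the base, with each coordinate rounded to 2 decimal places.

t = z/height = 2.5/12 = 0.208333
s = 1 + (scale-1)·z/height = 1 + (0.46-1)·2.5/12 = 0.887500
θ = twist·z/height = 328°·2.5/12 = 68.3333° = 1.192642 rad
cos θ = 0.369206, sin θ = 0.929348 (intermediates below are computed at full precision and shown rounded to 5 d.p.)
v1: (-3.5,-2) → rotate → (0.56647,-3.99113) → ×s → (0.50275,-3.54213) → (0.50,-3.54)
v2: (3.5,-0.5) → rotate → (1.75690,3.06811) → ×s → (1.55924,2.72295) → (1.56,2.72)
v3: (5,4.5) → rotate → (-2.33603,6.30817) → ×s → (-2.07323,5.59850) → (-2.07,5.60)
v4: (-2,1) → rotate → (-1.66776,-1.48949) → ×s → (-1.48014,-1.32192) → (-1.48,-1.32)

Cross-section at z=2.5: (0.50,-3.54) (1.56,2.72) (-2.07,5.60) (-1.48,-1.32)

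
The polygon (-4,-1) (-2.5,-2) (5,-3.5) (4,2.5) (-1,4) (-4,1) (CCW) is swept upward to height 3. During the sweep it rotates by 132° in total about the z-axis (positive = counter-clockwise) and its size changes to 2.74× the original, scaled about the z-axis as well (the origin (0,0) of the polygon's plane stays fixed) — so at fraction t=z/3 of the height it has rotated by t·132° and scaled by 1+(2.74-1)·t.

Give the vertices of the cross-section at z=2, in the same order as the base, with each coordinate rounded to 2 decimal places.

t = z/height = 2/3 = 0.666667
s = 1 + (scale-1)·z/height = 1 + (2.74-1)·2/3 = 2.160000
θ = twist·z/height = 132°·2/3 = 88.0000° = 1.535890 rad
cos θ = 0.034899, sin θ = 0.999391 (intermediates below are computed at full precision and shown rounded to 5 d.p.)
v1: (-4,-1) → rotate → (0.85979,-4.03246) → ×s → (1.85715,-8.71012) → (1.86,-8.71)
v2: (-2.5,-2) → rotate → (1.91153,-2.56828) → ×s → (4.12891,-5.54748) → (4.13,-5.55)
v3: (5,-3.5) → rotate → (3.67237,4.87481) → ×s → (7.93231,10.52958) → (7.93,10.53)
v4: (4,2.5) → rotate → (-2.35888,4.08481) → ×s → (-5.09518,8.82319) → (-5.10,8.82)
v5: (-1,4) → rotate → (-4.03246,-0.85979) → ×s → (-8.71012,-1.85715) → (-8.71,-1.86)
v6: (-4,1) → rotate → (-1.13899,-3.96266) → ×s → (-2.46022,-8.55935) → (-2.46,-8.56)

Cross-section at z=2: (1.86,-8.71) (4.13,-5.55) (7.93,10.53) (-5.10,8.82) (-8.71,-1.86) (-2.46,-8.56)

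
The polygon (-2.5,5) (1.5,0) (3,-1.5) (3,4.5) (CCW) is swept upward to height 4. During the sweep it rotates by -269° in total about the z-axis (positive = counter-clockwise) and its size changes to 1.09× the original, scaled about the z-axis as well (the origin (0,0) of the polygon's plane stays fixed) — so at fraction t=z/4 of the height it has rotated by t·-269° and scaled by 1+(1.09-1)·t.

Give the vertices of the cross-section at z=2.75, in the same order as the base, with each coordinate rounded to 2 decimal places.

t = z/height = 2.75/4 = 0.6875
s = 1 + (scale-1)·z/height = 1 + (1.09-1)·2.75/4 = 1.061875
θ = twist·z/height = -269°·2.75/4 = -184.9375° = -3.227768 rad
cos θ = -0.996289, sin θ = 0.086069 (intermediates below are computed at full precision and shown rounded to 5 d.p.)
v1: (-2.5,5) → rotate → (2.06038,-5.19662) → ×s → (2.18786,-5.51816) → (2.19,-5.52)
v2: (1.5,0) → rotate → (-1.49443,0.12910) → ×s → (-1.58690,0.13709) → (-1.59,0.14)
v3: (3,-1.5) → rotate → (-2.85976,1.75264) → ×s → (-3.03671,1.86109) → (-3.04,1.86)
v4: (3,4.5) → rotate → (-3.37618,-4.22509) → ×s → (-3.58508,-4.48652) → (-3.59,-4.49)

Cross-section at z=2.75: (2.19,-5.52) (-1.59,0.14) (-3.04,1.86) (-3.59,-4.49)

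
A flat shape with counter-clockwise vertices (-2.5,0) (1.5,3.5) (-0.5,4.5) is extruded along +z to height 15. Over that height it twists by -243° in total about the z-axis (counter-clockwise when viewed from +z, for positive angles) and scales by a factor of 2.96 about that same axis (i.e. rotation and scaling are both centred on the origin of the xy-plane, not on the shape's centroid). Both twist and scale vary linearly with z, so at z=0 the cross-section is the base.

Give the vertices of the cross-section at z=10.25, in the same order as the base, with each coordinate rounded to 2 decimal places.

t = z/height = 10.25/15 = 0.683333
s = 1 + (scale-1)·z/height = 1 + (2.96-1)·10.25/15 = 2.339333
θ = twist·z/height = -243°·10.25/15 = -166.0500° = -2.898119 rad
cos θ = -0.970506, sin θ = -0.241075 (intermediates below are computed at full precision and shown rounded to 5 d.p.)
v1: (-2.5,0) → rotate → (2.42627,0.60269) → ×s → (5.67585,1.40989) → (5.68,1.41)
v2: (1.5,3.5) → rotate → (-0.61200,-3.75839) → ×s → (-1.43166,-8.79212) → (-1.43,-8.79)
v3: (-0.5,4.5) → rotate → (1.57009,-4.24674) → ×s → (3.67297,-9.93454) → (3.67,-9.93)

Cross-section at z=10.25: (5.68,1.41) (-1.43,-8.79) (3.67,-9.93)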